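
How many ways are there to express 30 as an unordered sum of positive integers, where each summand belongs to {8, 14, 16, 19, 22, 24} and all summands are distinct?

2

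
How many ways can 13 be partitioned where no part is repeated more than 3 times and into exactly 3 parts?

14

The partitions of 13 that satisfy the conditions:
11, 1, 1
10, 2, 1
9, 3, 1
9, 2, 2
8, 4, 1
8, 3, 2
7, 5, 1
7, 4, 2
7, 3, 3
6, 6, 1
6, 5, 2
6, 4, 3
5, 5, 3
5, 4, 4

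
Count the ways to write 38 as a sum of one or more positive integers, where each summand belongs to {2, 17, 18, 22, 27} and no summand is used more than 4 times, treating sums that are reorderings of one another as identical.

The partitions of 38 that satisfy the conditions:
18 + 18 + 2
17 + 17 + 2 + 2
That's 2 in total.

2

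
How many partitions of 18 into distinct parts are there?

46

A partial list (first 12 by largest part):
18
1+17
2+16
3+15
1+2+15
4+14
1+3+14
5+13
1+4+13
2+3+13
6+12
1+5+12
…and 34 more, for 46 total.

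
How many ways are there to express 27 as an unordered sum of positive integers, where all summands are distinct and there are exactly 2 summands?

Listing the qualifying partitions of 27:
26 + 1
25 + 2
24 + 3
23 + 4
22 + 5
21 + 6
20 + 7
19 + 8
18 + 9
17 + 10
16 + 11
15 + 12
14 + 13
That's 13 in total.

13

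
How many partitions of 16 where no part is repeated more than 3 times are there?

Systematic enumeration (by largest part, then next-largest, …) yields 132.

132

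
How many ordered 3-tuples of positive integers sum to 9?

28

Place 2 bars in the 8 internal gaps of a row of 9 dots: C(8,2) = 28.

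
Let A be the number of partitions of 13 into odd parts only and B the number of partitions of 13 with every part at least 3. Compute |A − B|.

8

Partitions of 13 into odd parts only: 18.
Partitions of 13 with every part at least 3: 10.
|18 − 10| = 8.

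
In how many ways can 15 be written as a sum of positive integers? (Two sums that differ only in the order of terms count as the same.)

There are 176 such partitions.

176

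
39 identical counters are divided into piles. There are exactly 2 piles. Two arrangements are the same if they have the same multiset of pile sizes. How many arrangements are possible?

19

They are:
38, 1
37, 2
36, 3
35, 4
34, 5
33, 6
32, 7
31, 8
30, 9
29, 10
28, 11
27, 12
26, 13
25, 14
24, 15
23, 16
22, 17
21, 18
20, 19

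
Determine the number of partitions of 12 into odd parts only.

Enumerating:
11, 1
9, 3
9, 1, 1, 1
7, 5
7, 3, 1, 1
7, 1, 1, 1, 1, 1
5, 5, 1, 1
5, 3, 3, 1
5, 3, 1, 1, 1, 1
5, 1, 1, 1, 1, 1, 1, 1
3, 3, 3, 3
3, 3, 3, 1, 1, 1
3, 3, 1, 1, 1, 1, 1, 1
3, 1, 1, 1, 1, 1, 1, 1, 1, 1
1, 1, 1, 1, 1, 1, 1, 1, 1, 1, 1, 1

15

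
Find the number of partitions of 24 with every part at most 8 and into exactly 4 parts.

14

Enumerating:
8,8,7,1
8,8,6,2
8,8,5,3
8,8,4,4
8,7,7,2
8,7,6,3
8,7,5,4
8,6,6,4
8,6,5,5
7,7,7,3
7,7,6,4
7,7,5,5
7,6,6,5
6,6,6,6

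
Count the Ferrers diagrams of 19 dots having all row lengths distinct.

There are too many to list fully; the first 12 (by largest part) are:
19
1+18
2+17
3+16
1+2+16
4+15
1+3+15
5+14
1+4+14
2+3+14
6+13
1+5+13
…and 42 more, for 54 total.

54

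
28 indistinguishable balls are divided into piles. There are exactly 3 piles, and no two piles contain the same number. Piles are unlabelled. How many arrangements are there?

52

There are too many to list fully; the first 12 (by largest part) are:
25, 2, 1
24, 3, 1
23, 4, 1
23, 3, 2
22, 5, 1
22, 4, 2
21, 6, 1
21, 5, 2
21, 4, 3
20, 7, 1
20, 6, 2
20, 5, 3
…and 40 more, for 52 total.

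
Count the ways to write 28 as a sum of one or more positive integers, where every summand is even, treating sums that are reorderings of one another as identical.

135

Systematic enumeration (by largest part, then next-largest, …) yields 135.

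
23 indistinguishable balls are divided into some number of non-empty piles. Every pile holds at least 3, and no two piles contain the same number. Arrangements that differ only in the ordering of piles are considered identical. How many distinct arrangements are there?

A partial list (first 12 by largest part):
23
20 + 3
19 + 4
18 + 5
17 + 6
16 + 7
16 + 4 + 3
15 + 8
15 + 5 + 3
14 + 9
14 + 6 + 3
14 + 5 + 4
…and 20 more, for 32 total.

32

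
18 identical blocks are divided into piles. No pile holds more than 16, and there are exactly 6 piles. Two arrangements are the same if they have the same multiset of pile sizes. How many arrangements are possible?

58

There are too many to list fully; the first 12 (by largest part) are:
13, 1, 1, 1, 1, 1
12, 2, 1, 1, 1, 1
11, 3, 1, 1, 1, 1
11, 2, 2, 1, 1, 1
10, 4, 1, 1, 1, 1
10, 3, 2, 1, 1, 1
10, 2, 2, 2, 1, 1
9, 5, 1, 1, 1, 1
9, 4, 2, 1, 1, 1
9, 3, 3, 1, 1, 1
9, 3, 2, 2, 1, 1
9, 2, 2, 2, 2, 1
…and 46 more, for 58 total.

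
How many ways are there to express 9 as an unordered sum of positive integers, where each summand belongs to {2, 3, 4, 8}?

3

Enumerating:
4, 3, 2
3, 3, 3
3, 2, 2, 2
That's 3 in total.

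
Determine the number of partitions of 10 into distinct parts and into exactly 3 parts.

The partitions of 10 that satisfy the conditions:
7+2+1
6+3+1
5+4+1
5+3+2
Counting gives 4.

4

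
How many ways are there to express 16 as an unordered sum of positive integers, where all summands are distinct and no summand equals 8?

27

A partial list (first 12 by largest part):
16
15,1
14,2
13,3
13,2,1
12,4
12,3,1
11,5
11,4,1
11,3,2
10,6
10,5,1
…and 15 more, for 27 total.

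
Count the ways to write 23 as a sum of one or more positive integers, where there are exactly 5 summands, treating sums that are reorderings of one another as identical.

141

Enumerating by decreasing first part gives 141 partitions in all.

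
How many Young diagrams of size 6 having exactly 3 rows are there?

3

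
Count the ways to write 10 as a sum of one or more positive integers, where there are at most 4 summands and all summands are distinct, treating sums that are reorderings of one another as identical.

Enumerating:
10
9 + 1
8 + 2
7 + 3
7 + 2 + 1
6 + 4
6 + 3 + 1
5 + 4 + 1
5 + 3 + 2
4 + 3 + 2 + 1

10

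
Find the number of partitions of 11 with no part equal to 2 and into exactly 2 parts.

4

Enumerating:
10 + 1
8 + 3
7 + 4
6 + 5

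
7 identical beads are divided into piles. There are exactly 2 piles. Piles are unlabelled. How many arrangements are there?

3

The partitions of 7 that satisfy the conditions:
6,1
5,2
4,3
That's 3 in total.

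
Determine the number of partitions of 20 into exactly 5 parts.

84

Systematic enumeration (by largest part, then next-largest, …) yields 84.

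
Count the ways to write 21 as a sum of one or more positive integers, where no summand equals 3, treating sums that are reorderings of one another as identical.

407

Enumerating by decreasing first part gives 407 partitions in all.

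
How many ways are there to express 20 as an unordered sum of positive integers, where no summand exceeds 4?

Counting exhaustively, 108 partitions satisfy the conditions.

108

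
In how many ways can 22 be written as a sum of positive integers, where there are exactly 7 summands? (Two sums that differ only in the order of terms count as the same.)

131

Enumerating by decreasing first part gives 131 partitions in all.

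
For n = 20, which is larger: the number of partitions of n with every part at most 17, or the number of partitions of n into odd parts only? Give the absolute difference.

Partitions of 20 with every part at most 17: 623.
Partitions of 20 into odd parts only: 64.
|623 − 64| = 559.

559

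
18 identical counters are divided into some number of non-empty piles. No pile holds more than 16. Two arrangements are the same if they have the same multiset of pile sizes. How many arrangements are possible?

383

There are 383 such partitions.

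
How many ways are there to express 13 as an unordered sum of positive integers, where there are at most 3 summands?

21

They are:
13
12+1
11+2
11+1+1
10+3
10+2+1
9+4
9+3+1
9+2+2
8+5
8+4+1
8+3+2
7+6
7+5+1
7+4+2
7+3+3
6+6+1
6+5+2
6+4+3
5+5+3
5+4+4
That's 21 in total.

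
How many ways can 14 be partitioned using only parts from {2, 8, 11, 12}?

3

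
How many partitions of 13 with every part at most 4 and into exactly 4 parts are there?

3

The partitions of 13 that satisfy the conditions:
4,4,4,1
4,4,3,2
4,3,3,3
That's 3 in total.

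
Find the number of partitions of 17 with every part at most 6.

163

Direct enumeration gives 163 partitions.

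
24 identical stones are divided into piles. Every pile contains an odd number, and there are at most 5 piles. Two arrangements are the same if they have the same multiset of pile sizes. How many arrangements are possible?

29

There are too many to list fully; the first 12 (by largest part) are:
23 + 1
21 + 3
21 + 1 + 1 + 1
19 + 5
19 + 3 + 1 + 1
17 + 7
17 + 5 + 1 + 1
17 + 3 + 3 + 1
15 + 9
15 + 7 + 1 + 1
15 + 5 + 3 + 1
15 + 3 + 3 + 3
…and 17 more, for 29 total.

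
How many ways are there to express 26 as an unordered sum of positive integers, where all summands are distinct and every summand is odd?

Enumerating:
25, 1
23, 3
21, 5
19, 7
17, 9
17, 5, 3, 1
15, 11
15, 7, 3, 1
13, 9, 3, 1
13, 7, 5, 1
11, 9, 5, 1
11, 7, 5, 3

12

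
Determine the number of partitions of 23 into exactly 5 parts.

141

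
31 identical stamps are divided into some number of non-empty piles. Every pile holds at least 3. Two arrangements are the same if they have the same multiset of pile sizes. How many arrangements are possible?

A full systematic count gives 391.

391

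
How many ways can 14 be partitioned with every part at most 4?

47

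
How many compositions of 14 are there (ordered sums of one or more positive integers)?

8192

The number of compositions of n is 2^(n−1); here 2^13 = 8192.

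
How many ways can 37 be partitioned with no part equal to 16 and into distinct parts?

Systematic enumeration (by largest part, then next-largest, …) yields 687.

687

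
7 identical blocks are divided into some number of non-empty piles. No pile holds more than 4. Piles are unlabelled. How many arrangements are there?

Enumerating:
4+3
4+2+1
4+1+1+1
3+3+1
3+2+2
3+2+1+1
3+1+1+1+1
2+2+2+1
2+2+1+1+1
2+1+1+1+1+1
1+1+1+1+1+1+1

11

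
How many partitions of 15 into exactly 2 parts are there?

7

Listing the qualifying partitions of 15:
14+1
13+2
12+3
11+4
10+5
9+6
8+7
That's 7 in total.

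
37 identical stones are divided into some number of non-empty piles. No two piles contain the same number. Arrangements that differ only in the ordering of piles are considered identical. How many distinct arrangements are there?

760

A full systematic count gives 760.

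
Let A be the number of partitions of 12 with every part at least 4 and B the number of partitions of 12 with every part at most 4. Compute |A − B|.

Partitions of 12 with every part at least 4: 5.
Partitions of 12 with every part at most 4: 34.
|5 − 34| = 29.

29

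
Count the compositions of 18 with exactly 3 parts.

136

A composition of 18 into 3 positive parts is chosen by placing 2 dividers among the 17 gaps between 18 units: C(17,2) = 136.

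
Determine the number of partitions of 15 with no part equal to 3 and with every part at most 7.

66

A partial list (first 12 by largest part):
1,7,7
2,6,7
1,1,6,7
1,2,5,7
1,1,1,5,7
4,4,7
2,2,4,7
1,1,2,4,7
1,1,1,1,4,7
2,2,2,2,7
1,1,2,2,2,7
1,1,1,1,2,2,7
…and 54 more, for 66 total.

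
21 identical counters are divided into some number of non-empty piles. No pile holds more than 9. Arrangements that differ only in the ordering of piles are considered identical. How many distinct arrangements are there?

598

Systematic enumeration (by largest part, then next-largest, …) yields 598.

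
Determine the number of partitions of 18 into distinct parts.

46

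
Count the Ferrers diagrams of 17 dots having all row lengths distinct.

38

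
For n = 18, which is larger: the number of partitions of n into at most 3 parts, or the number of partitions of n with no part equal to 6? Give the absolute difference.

Partitions of 18 into at most 3 parts: 37.
Partitions of 18 with no part equal to 6: 308.
|37 − 308| = 271.

271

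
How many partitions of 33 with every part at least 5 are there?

Direct enumeration gives 110 partitions.

110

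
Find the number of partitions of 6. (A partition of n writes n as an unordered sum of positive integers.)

11

The partitions of 6 that satisfy the conditions:
6
5, 1
4, 2
4, 1, 1
3, 3
3, 2, 1
3, 1, 1, 1
2, 2, 2
2, 2, 1, 1
2, 1, 1, 1, 1
1, 1, 1, 1, 1, 1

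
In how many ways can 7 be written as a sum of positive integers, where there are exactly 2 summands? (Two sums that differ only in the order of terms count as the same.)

3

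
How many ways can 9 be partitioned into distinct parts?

The partitions of 9 that satisfy the conditions:
9
1 + 8
2 + 7
3 + 6
1 + 2 + 6
4 + 5
1 + 3 + 5
2 + 3 + 4

8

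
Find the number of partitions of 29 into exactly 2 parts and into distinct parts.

14

Listing the qualifying partitions of 29:
1,28
2,27
3,26
4,25
5,24
6,23
7,22
8,21
9,20
10,19
11,18
12,17
13,16
14,15
That's 14 in total.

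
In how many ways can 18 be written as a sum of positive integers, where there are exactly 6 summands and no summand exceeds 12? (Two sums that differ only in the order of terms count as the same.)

A partial list (first 12 by largest part):
12, 2, 1, 1, 1, 1
11, 3, 1, 1, 1, 1
11, 2, 2, 1, 1, 1
10, 4, 1, 1, 1, 1
10, 3, 2, 1, 1, 1
10, 2, 2, 2, 1, 1
9, 5, 1, 1, 1, 1
9, 4, 2, 1, 1, 1
9, 3, 3, 1, 1, 1
9, 3, 2, 2, 1, 1
9, 2, 2, 2, 2, 1
8, 6, 1, 1, 1, 1
…and 45 more, for 57 total.

57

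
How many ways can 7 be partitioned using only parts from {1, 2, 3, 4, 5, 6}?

14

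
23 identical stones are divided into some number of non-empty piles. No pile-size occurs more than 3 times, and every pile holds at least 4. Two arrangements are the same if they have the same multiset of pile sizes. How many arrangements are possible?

There are too many to list fully; the first 12 (by largest part) are:
23
19 + 4
18 + 5
17 + 6
16 + 7
15 + 8
15 + 4 + 4
14 + 9
14 + 5 + 4
13 + 10
13 + 6 + 4
13 + 5 + 5
…and 26 more, for 38 total.

38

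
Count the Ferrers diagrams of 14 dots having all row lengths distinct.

The partitions of 14 that satisfy the conditions:
14
1, 13
2, 12
3, 11
1, 2, 11
4, 10
1, 3, 10
5, 9
1, 4, 9
2, 3, 9
6, 8
1, 5, 8
2, 4, 8
1, 2, 3, 8
1, 6, 7
2, 5, 7
3, 4, 7
1, 2, 4, 7
3, 5, 6
1, 2, 5, 6
1, 3, 4, 6
2, 3, 4, 5
That's 22 in total.

22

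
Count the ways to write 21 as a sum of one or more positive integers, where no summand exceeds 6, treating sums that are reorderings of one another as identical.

331

Counting exhaustively, 331 partitions satisfy the conditions.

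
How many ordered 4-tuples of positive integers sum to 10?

84

A composition of 10 into 4 positive parts is chosen by placing 3 dividers among the 9 gaps between 10 units: C(9,3) = 84.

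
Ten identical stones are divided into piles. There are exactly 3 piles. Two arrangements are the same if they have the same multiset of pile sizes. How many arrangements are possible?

8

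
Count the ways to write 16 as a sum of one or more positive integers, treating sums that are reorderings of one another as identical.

231

Direct enumeration gives 231 partitions.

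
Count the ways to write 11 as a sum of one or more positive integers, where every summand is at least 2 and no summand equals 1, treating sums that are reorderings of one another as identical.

14

Listing the qualifying partitions of 11:
11
9 + 2
8 + 3
7 + 4
7 + 2 + 2
6 + 5
6 + 3 + 2
5 + 4 + 2
5 + 3 + 3
5 + 2 + 2 + 2
4 + 4 + 3
4 + 3 + 2 + 2
3 + 3 + 3 + 2
3 + 2 + 2 + 2 + 2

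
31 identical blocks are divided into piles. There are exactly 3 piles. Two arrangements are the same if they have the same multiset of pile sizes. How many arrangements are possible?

Systematic enumeration (by largest part, then next-largest, …) yields 80.

80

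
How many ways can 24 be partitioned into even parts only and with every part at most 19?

73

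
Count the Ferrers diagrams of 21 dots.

792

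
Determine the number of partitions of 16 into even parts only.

They are:
16
14, 2
12, 4
12, 2, 2
10, 6
10, 4, 2
10, 2, 2, 2
8, 8
8, 6, 2
8, 4, 4
8, 4, 2, 2
8, 2, 2, 2, 2
6, 6, 4
6, 6, 2, 2
6, 4, 4, 2
6, 4, 2, 2, 2
6, 2, 2, 2, 2, 2
4, 4, 4, 4
4, 4, 4, 2, 2
4, 4, 2, 2, 2, 2
4, 2, 2, 2, 2, 2, 2
2, 2, 2, 2, 2, 2, 2, 2
That's 22 in total.

22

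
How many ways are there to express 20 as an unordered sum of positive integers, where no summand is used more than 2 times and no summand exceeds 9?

A full systematic count gives 120.

120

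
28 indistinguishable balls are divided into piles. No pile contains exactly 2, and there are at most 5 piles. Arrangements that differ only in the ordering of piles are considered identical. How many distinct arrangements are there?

334

Systematic enumeration (by largest part, then next-largest, …) yields 334.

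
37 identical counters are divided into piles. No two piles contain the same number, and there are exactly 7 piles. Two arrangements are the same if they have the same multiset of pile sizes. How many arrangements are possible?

28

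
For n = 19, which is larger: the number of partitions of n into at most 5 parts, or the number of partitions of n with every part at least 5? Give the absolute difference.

154

Partitions of 19 into at most 5 parts: 164.
Partitions of 19 with every part at least 5: 10.
|164 − 10| = 154.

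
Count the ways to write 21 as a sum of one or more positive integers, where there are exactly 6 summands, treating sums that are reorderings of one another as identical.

Counting exhaustively, 110 partitions satisfy the conditions.

110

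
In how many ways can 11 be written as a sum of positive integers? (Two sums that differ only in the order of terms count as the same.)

A partial list (first 12 by largest part):
11
10, 1
9, 2
9, 1, 1
8, 3
8, 2, 1
8, 1, 1, 1
7, 4
7, 3, 1
7, 2, 2
7, 2, 1, 1
7, 1, 1, 1, 1
…and 44 more, for 56 total.

56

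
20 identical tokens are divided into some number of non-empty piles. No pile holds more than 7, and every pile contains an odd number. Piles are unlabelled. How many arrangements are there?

34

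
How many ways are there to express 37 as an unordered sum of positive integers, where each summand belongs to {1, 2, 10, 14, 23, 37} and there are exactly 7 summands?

2

Enumerating:
14,14,2,2,2,2,1
10,10,10,2,2,2,1
Counting gives 2.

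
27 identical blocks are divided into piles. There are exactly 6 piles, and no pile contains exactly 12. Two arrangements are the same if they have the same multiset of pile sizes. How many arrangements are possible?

Systematic enumeration (by largest part, then next-largest, …) yields 301.

301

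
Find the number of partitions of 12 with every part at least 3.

Listing the qualifying partitions of 12:
12
9+3
8+4
7+5
6+6
6+3+3
5+4+3
4+4+4
3+3+3+3

9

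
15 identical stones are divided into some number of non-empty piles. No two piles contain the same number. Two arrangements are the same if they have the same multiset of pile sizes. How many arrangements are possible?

27

There are too many to list fully; the first 12 (by largest part) are:
15
14,1
13,2
12,3
12,2,1
11,4
11,3,1
10,5
10,4,1
10,3,2
9,6
9,5,1
…and 15 more, for 27 total.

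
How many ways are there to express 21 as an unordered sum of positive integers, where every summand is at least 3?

There are too many to list fully; the first 12 (by largest part) are:
21
18, 3
17, 4
16, 5
15, 6
15, 3, 3
14, 7
14, 4, 3
13, 8
13, 5, 3
13, 4, 4
12, 9
…and 48 more, for 60 total.

60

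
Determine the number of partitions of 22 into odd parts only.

89

A full systematic count gives 89.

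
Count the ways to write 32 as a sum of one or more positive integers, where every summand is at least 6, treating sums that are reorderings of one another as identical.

A partial list (first 12 by largest part):
32
26, 6
25, 7
24, 8
23, 9
22, 10
21, 11
20, 12
20, 6, 6
19, 13
19, 7, 6
18, 14
…and 41 more, for 53 total.

53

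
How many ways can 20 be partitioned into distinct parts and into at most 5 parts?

A partial list (first 12 by largest part):
20
19 + 1
18 + 2
17 + 3
17 + 2 + 1
16 + 4
16 + 3 + 1
15 + 5
15 + 4 + 1
15 + 3 + 2
14 + 6
14 + 5 + 1
…and 52 more, for 64 total.

64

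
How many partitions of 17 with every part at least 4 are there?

The partitions of 17 that satisfy the conditions:
17
13,4
12,5
11,6
10,7
9,8
9,4,4
8,5,4
7,6,4
7,5,5
6,6,5
5,4,4,4
That's 12 in total.

12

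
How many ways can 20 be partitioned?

Counting exhaustively, 627 partitions satisfy the conditions.

627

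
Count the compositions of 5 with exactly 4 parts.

4

A composition of 5 into 4 positive parts is chosen by placing 3 dividers among the 4 gaps between 5 units: C(4,3) = 4.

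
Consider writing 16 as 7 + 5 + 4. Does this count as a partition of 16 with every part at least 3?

The parts sum to 16, and the condition 'every summand is at least 3' holds.

Yes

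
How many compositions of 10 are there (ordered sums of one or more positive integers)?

512

There are 9 gaps and each independently is a cut or not, giving 2^9 = 512.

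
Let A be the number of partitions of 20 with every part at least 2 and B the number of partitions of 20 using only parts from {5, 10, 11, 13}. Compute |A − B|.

134

Partitions of 20 with every part at least 2: 137.
Partitions of 20 using only parts from {5, 10, 11, 13}: 3.
|137 − 3| = 134.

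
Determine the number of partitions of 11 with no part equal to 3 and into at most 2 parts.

Listing the qualifying partitions of 11:
11
10+1
9+2
7+4
6+5

5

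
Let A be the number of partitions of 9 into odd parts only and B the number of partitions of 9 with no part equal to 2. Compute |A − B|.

Partitions of 9 into odd parts only: 8.
Partitions of 9 with no part equal to 2: 15.
|8 − 15| = 7.

7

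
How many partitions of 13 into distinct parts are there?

18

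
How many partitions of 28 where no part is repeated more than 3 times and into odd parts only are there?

Enumerating by decreasing first part gives 78 partitions in all.

78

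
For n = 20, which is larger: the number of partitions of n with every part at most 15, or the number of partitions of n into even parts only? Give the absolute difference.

573

Partitions of 20 with every part at most 15: 615.
Partitions of 20 into even parts only: 42.
|615 − 42| = 573.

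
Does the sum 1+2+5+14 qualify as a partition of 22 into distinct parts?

The parts sum to 22, and the condition 'all summands are distinct' holds.

Yes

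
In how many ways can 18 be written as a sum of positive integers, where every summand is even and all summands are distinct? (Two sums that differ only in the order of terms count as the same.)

8

They are:
18
16,2
14,4
12,6
12,4,2
10,8
10,6,2
8,6,4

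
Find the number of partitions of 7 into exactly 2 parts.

3

Enumerating:
6,1
5,2
4,3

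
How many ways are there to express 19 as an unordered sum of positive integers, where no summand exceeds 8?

Enumerating by decreasing first part gives 352 partitions in all.

352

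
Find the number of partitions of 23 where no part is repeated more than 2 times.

355

A full systematic count gives 355.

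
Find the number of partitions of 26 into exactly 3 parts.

56

There are too many to list fully; the first 12 (by largest part) are:
1,1,24
1,2,23
1,3,22
2,2,22
1,4,21
2,3,21
1,5,20
2,4,20
3,3,20
1,6,19
2,5,19
3,4,19
…and 44 more, for 56 total.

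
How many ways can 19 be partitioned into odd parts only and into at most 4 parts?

The partitions of 19 that satisfy the conditions:
19
17+1+1
15+3+1
13+5+1
13+3+3
11+7+1
11+5+3
9+9+1
9+7+3
9+5+5
7+7+5
That's 11 in total.

11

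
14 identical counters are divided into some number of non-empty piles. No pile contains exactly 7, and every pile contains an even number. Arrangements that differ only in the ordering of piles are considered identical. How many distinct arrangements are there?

15

Listing the qualifying partitions of 14:
14
2 + 12
4 + 10
2 + 2 + 10
6 + 8
2 + 4 + 8
2 + 2 + 2 + 8
2 + 6 + 6
4 + 4 + 6
2 + 2 + 4 + 6
2 + 2 + 2 + 2 + 6
2 + 4 + 4 + 4
2 + 2 + 2 + 4 + 4
2 + 2 + 2 + 2 + 2 + 4
2 + 2 + 2 + 2 + 2 + 2 + 2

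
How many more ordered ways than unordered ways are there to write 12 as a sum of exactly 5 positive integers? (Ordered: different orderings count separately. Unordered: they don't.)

Compositions: C(11,4) = 330.
Partitions of 12 into exactly 5 parts: 13.
Difference: 330 − 13 = 317.

317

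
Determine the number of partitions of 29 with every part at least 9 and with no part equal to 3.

Listing the qualifying partitions of 29:
29
20,9
19,10
18,11
17,12
16,13
15,14
11,9,9
10,10,9

9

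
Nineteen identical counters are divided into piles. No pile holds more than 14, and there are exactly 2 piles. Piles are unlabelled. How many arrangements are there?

5

Listing the qualifying partitions of 19:
5+14
6+13
7+12
8+11
9+10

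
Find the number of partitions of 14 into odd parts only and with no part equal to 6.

22

They are:
13,1
11,3
11,1,1,1
9,5
9,3,1,1
9,1,1,1,1,1
7,7
7,5,1,1
7,3,3,1
7,3,1,1,1,1
7,1,1,1,1,1,1,1
5,5,3,1
5,5,1,1,1,1
5,3,3,3
5,3,3,1,1,1
5,3,1,1,1,1,1,1
5,1,1,1,1,1,1,1,1,1
3,3,3,3,1,1
3,3,3,1,1,1,1,1
3,3,1,1,1,1,1,1,1,1
3,1,1,1,1,1,1,1,1,1,1,1
1,1,1,1,1,1,1,1,1,1,1,1,1,1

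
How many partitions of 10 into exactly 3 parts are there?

8

They are:
8+1+1
7+2+1
6+3+1
6+2+2
5+4+1
5+3+2
4+4+2
4+3+3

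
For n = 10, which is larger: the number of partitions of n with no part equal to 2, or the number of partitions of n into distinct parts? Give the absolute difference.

Partitions of 10 with no part equal to 2: 20.
Partitions of 10 into distinct parts: 10.
|20 − 10| = 10.

10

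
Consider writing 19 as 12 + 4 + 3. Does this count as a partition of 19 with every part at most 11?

No

The parts sum to 19, and the condition 'no summand exceeds 11' is violated.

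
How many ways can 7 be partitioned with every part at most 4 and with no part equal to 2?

The partitions of 7 that satisfy the conditions:
4+3
4+1+1+1
3+3+1
3+1+1+1+1
1+1+1+1+1+1+1

5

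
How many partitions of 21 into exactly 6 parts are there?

A full systematic count gives 110.

110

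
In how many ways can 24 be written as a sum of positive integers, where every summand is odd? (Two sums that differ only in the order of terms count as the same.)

There are 122 such partitions.

122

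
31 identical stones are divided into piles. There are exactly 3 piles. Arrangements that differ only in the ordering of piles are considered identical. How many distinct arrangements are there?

80

There are 80 such partitions.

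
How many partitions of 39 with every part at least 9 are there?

34

A partial list (first 12 by largest part):
39
9+30
10+29
11+28
12+27
13+26
14+25
15+24
16+23
17+22
18+21
9+9+21
…and 22 more, for 34 total.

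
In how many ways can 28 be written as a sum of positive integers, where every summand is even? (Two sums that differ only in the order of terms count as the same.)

Enumerating by decreasing first part gives 135 partitions in all.

135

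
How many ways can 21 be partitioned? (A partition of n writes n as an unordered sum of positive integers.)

792

Direct enumeration gives 792 partitions.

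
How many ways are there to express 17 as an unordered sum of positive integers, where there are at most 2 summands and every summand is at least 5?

Listing the qualifying partitions of 17:
17
12,5
11,6
10,7
9,8

5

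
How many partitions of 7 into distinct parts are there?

Listing the qualifying partitions of 7:
7
6 + 1
5 + 2
4 + 3
4 + 2 + 1

5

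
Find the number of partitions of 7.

Enumerating:
7
6+1
5+2
5+1+1
4+3
4+2+1
4+1+1+1
3+3+1
3+2+2
3+2+1+1
3+1+1+1+1
2+2+2+1
2+2+1+1+1
2+1+1+1+1+1
1+1+1+1+1+1+1

15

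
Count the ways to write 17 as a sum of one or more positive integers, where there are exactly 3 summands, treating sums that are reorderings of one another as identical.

24

They are:
15, 1, 1
14, 2, 1
13, 3, 1
13, 2, 2
12, 4, 1
12, 3, 2
11, 5, 1
11, 4, 2
11, 3, 3
10, 6, 1
10, 5, 2
10, 4, 3
9, 7, 1
9, 6, 2
9, 5, 3
9, 4, 4
8, 8, 1
8, 7, 2
8, 6, 3
8, 5, 4
7, 7, 3
7, 6, 4
7, 5, 5
6, 6, 5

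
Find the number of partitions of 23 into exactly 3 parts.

There are too many to list fully; the first 12 (by largest part) are:
21,1,1
20,2,1
19,3,1
19,2,2
18,4,1
18,3,2
17,5,1
17,4,2
17,3,3
16,6,1
16,5,2
16,4,3
…and 32 more, for 44 total.

44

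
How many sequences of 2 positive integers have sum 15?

14

A composition of 15 into 2 positive parts is chosen by placing 1 dividers among the 14 gaps between 15 units: C(14,1) = 14.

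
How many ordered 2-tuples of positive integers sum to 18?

17

Place 1 bars in the 17 internal gaps of a row of 18 dots: C(17,1) = 17.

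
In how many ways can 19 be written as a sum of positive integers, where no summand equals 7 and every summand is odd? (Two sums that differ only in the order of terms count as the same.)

There are too many to list fully; the first 12 (by largest part) are:
19
1,1,17
1,3,15
1,1,1,1,15
1,5,13
3,3,13
1,1,1,3,13
1,1,1,1,1,1,13
3,5,11
1,1,1,5,11
1,1,3,3,11
1,1,1,1,1,3,11
…and 27 more, for 39 total.

39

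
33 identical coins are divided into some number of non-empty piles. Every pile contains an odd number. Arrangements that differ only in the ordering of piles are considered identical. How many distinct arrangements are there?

448

There are 448 such partitions.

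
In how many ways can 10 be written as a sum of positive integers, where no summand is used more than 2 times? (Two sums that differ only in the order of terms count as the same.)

They are:
10
9 + 1
8 + 2
8 + 1 + 1
7 + 3
7 + 2 + 1
6 + 4
6 + 3 + 1
6 + 2 + 2
6 + 2 + 1 + 1
5 + 5
5 + 4 + 1
5 + 3 + 2
5 + 3 + 1 + 1
5 + 2 + 2 + 1
4 + 4 + 2
4 + 4 + 1 + 1
4 + 3 + 3
4 + 3 + 2 + 1
4 + 2 + 2 + 1 + 1
3 + 3 + 2 + 2
3 + 3 + 2 + 1 + 1

22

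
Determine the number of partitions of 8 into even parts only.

5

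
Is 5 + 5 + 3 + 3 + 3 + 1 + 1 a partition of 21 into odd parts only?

Yes

The parts sum to 21, and the condition 'every summand is odd' holds.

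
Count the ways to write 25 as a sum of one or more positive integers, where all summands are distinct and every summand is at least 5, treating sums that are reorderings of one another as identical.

They are:
25
5, 20
6, 19
7, 18
8, 17
9, 16
10, 15
11, 14
5, 6, 14
12, 13
5, 7, 13
5, 8, 12
6, 7, 12
5, 9, 11
6, 8, 11
6, 9, 10
7, 8, 10
That's 17 in total.

17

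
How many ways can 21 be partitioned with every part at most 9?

Direct enumeration gives 598 partitions.

598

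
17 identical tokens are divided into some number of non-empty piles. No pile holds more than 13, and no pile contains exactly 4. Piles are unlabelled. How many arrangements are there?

Enumerating by decreasing first part gives 189 partitions in all.

189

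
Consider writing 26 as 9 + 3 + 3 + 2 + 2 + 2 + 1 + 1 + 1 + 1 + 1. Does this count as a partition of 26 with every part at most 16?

The parts sum to 26, and the condition 'no summand exceeds 16' holds.

Yes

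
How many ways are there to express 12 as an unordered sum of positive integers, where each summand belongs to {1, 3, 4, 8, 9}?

16

The partitions of 12 that satisfy the conditions:
9, 3
9, 1, 1, 1
8, 4
8, 3, 1
8, 1, 1, 1, 1
4, 4, 4
4, 4, 3, 1
4, 4, 1, 1, 1, 1
4, 3, 3, 1, 1
4, 3, 1, 1, 1, 1, 1
4, 1, 1, 1, 1, 1, 1, 1, 1
3, 3, 3, 3
3, 3, 3, 1, 1, 1
3, 3, 1, 1, 1, 1, 1, 1
3, 1, 1, 1, 1, 1, 1, 1, 1, 1
1, 1, 1, 1, 1, 1, 1, 1, 1, 1, 1, 1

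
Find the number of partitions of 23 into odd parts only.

A full systematic count gives 104.

104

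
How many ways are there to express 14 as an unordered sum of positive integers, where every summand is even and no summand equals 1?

15

Listing the qualifying partitions of 14:
14
12,2
10,4
10,2,2
8,6
8,4,2
8,2,2,2
6,6,2
6,4,4
6,4,2,2
6,2,2,2,2
4,4,4,2
4,4,2,2,2
4,2,2,2,2,2
2,2,2,2,2,2,2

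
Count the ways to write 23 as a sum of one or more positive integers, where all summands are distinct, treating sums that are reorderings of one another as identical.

104

Enumerating by decreasing first part gives 104 partitions in all.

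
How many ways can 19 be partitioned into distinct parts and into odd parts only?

Enumerating:
19
15+3+1
13+5+1
11+7+1
11+5+3
9+7+3
Counting gives 6.

6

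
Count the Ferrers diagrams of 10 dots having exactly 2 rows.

Listing the qualifying partitions of 10:
9, 1
8, 2
7, 3
6, 4
5, 5

5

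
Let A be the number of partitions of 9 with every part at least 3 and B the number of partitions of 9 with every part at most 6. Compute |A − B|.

Partitions of 9 with every part at least 3: 4.
Partitions of 9 with every part at most 6: 26.
|4 − 26| = 22.

22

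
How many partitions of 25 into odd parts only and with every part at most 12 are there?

A full systematic count gives 103.

103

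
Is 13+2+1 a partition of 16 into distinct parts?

Yes

The parts sum to 16, and the condition 'all summands are distinct' holds.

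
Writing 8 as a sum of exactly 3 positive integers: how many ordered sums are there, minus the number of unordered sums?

Ordered (compositions into 3 parts): C(7,2) = 21.
Partitions of 8 into exactly 3 parts: 5.
Difference: 21 − 5 = 16.

16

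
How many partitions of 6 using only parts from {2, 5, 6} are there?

They are:
6
2,2,2
Counting gives 2.

2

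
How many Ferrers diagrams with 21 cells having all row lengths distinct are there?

76

Direct enumeration gives 76 partitions.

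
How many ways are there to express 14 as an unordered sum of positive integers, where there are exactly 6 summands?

20

Listing the qualifying partitions of 14:
9 + 1 + 1 + 1 + 1 + 1
8 + 2 + 1 + 1 + 1 + 1
7 + 3 + 1 + 1 + 1 + 1
7 + 2 + 2 + 1 + 1 + 1
6 + 4 + 1 + 1 + 1 + 1
6 + 3 + 2 + 1 + 1 + 1
6 + 2 + 2 + 2 + 1 + 1
5 + 5 + 1 + 1 + 1 + 1
5 + 4 + 2 + 1 + 1 + 1
5 + 3 + 3 + 1 + 1 + 1
5 + 3 + 2 + 2 + 1 + 1
5 + 2 + 2 + 2 + 2 + 1
4 + 4 + 3 + 1 + 1 + 1
4 + 4 + 2 + 2 + 1 + 1
4 + 3 + 3 + 2 + 1 + 1
4 + 3 + 2 + 2 + 2 + 1
4 + 2 + 2 + 2 + 2 + 2
3 + 3 + 3 + 3 + 1 + 1
3 + 3 + 3 + 2 + 2 + 1
3 + 3 + 2 + 2 + 2 + 2
That's 20 in total.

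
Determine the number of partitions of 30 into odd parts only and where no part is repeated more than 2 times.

A partial list (first 12 by largest part):
29+1
27+3
25+5
25+3+1+1
23+7
23+5+1+1
23+3+3+1
21+9
21+7+1+1
21+5+3+1
19+11
19+9+1+1
…and 48 more, for 60 total.

60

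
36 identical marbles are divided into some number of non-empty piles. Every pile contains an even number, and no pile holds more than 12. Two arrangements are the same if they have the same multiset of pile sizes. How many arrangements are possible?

199

Counting exhaustively, 199 partitions satisfy the conditions.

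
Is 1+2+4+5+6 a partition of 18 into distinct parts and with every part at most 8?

The parts sum to 18, and the condition 'all summands are distinct' holds; the condition 'no summand exceeds 8' holds.

Yes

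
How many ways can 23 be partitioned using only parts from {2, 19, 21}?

They are:
21 + 2
19 + 2 + 2

2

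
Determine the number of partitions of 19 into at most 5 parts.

164

A full systematic count gives 164.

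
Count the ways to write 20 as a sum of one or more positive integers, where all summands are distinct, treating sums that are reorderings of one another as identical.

There are too many to list fully; the first 12 (by largest part) are:
20
19+1
18+2
17+3
17+2+1
16+4
16+3+1
15+5
15+4+1
15+3+2
14+6
14+5+1
…and 52 more, for 64 total.

64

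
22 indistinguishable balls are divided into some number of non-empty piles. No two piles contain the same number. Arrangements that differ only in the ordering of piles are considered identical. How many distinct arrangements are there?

89

Direct enumeration gives 89 partitions.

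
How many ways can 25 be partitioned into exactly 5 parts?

192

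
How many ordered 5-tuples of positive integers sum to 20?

3876

A composition of 20 into 5 positive parts is chosen by placing 4 dividers among the 19 gaps between 20 units: C(19,4) = 3876.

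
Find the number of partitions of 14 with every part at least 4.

They are:
14
10,4
9,5
8,6
7,7
6,4,4
5,5,4
That's 7 in total.

7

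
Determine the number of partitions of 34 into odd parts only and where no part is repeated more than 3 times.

159

Counting exhaustively, 159 partitions satisfy the conditions.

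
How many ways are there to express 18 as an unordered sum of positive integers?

Direct enumeration gives 385 partitions.

385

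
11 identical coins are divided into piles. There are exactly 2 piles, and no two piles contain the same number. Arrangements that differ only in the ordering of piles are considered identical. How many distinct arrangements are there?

5

Enumerating:
1 + 10
2 + 9
3 + 8
4 + 7
5 + 6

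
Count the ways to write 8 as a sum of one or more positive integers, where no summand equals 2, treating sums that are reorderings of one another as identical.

11

Enumerating:
8
7 + 1
6 + 1 + 1
5 + 3
5 + 1 + 1 + 1
4 + 4
4 + 3 + 1
4 + 1 + 1 + 1 + 1
3 + 3 + 1 + 1
3 + 1 + 1 + 1 + 1 + 1
1 + 1 + 1 + 1 + 1 + 1 + 1 + 1
That's 11 in total.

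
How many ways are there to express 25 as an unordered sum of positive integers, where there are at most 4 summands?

Counting exhaustively, 185 partitions satisfy the conditions.

185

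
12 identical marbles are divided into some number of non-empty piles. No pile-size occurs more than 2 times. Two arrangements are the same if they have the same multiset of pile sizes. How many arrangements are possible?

36

A partial list (first 12 by largest part):
12
11,1
10,2
10,1,1
9,3
9,2,1
8,4
8,3,1
8,2,2
8,2,1,1
7,5
7,4,1
…and 24 more, for 36 total.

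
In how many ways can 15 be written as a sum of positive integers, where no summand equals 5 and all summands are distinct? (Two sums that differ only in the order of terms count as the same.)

19

The partitions of 15 that satisfy the conditions:
15
14 + 1
13 + 2
12 + 3
12 + 2 + 1
11 + 4
11 + 3 + 1
10 + 4 + 1
10 + 3 + 2
9 + 6
9 + 4 + 2
9 + 3 + 2 + 1
8 + 7
8 + 6 + 1
8 + 4 + 3
8 + 4 + 2 + 1
7 + 6 + 2
7 + 4 + 3 + 1
6 + 4 + 3 + 2
That's 19 in total.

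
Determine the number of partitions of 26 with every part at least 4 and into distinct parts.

A partial list (first 12 by largest part):
26
22,4
21,5
20,6
19,7
18,8
17,9
17,5,4
16,10
16,6,4
15,11
15,7,4
…and 19 more, for 31 total.

31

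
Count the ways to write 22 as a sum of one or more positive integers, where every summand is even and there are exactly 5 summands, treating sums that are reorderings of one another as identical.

The partitions of 22 that satisfy the conditions:
14, 2, 2, 2, 2
12, 4, 2, 2, 2
10, 6, 2, 2, 2
10, 4, 4, 2, 2
8, 8, 2, 2, 2
8, 6, 4, 2, 2
8, 4, 4, 4, 2
6, 6, 6, 2, 2
6, 6, 4, 4, 2
6, 4, 4, 4, 4
Counting gives 10.

10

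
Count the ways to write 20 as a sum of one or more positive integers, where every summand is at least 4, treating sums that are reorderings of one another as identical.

The partitions of 20 that satisfy the conditions:
20
16, 4
15, 5
14, 6
13, 7
12, 8
12, 4, 4
11, 9
11, 5, 4
10, 10
10, 6, 4
10, 5, 5
9, 7, 4
9, 6, 5
8, 8, 4
8, 7, 5
8, 6, 6
8, 4, 4, 4
7, 7, 6
7, 5, 4, 4
6, 6, 4, 4
6, 5, 5, 4
5, 5, 5, 5
4, 4, 4, 4, 4
That's 24 in total.

24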